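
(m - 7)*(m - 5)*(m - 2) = m^3 - 14*m^2 + 59*m - 70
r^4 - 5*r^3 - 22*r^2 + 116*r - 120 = (r - 6)*(r - 2)^2*(r + 5)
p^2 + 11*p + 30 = (p + 5)*(p + 6)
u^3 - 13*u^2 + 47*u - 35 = (u - 7)*(u - 5)*(u - 1)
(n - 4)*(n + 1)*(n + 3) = n^3 - 13*n - 12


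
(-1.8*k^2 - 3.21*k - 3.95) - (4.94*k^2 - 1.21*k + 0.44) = -6.74*k^2 - 2.0*k - 4.39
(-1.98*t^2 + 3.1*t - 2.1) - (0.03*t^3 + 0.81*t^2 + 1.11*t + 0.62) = -0.03*t^3 - 2.79*t^2 + 1.99*t - 2.72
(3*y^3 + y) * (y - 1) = 3*y^4 - 3*y^3 + y^2 - y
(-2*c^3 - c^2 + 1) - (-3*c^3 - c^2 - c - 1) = c^3 + c + 2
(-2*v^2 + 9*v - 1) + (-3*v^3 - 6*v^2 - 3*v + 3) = -3*v^3 - 8*v^2 + 6*v + 2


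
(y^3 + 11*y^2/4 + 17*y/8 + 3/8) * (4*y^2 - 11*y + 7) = 4*y^5 - 59*y^3/4 - 21*y^2/8 + 43*y/4 + 21/8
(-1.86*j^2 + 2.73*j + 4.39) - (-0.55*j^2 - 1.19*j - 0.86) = -1.31*j^2 + 3.92*j + 5.25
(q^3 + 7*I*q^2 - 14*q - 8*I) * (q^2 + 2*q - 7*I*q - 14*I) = q^5 + 2*q^4 + 35*q^3 + 70*q^2 + 90*I*q^2 - 56*q + 180*I*q - 112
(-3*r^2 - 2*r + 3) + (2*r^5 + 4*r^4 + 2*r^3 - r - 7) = 2*r^5 + 4*r^4 + 2*r^3 - 3*r^2 - 3*r - 4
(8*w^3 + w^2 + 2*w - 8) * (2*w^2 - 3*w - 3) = 16*w^5 - 22*w^4 - 23*w^3 - 25*w^2 + 18*w + 24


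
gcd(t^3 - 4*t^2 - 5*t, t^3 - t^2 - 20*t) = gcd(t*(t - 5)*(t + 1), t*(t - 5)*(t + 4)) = t^2 - 5*t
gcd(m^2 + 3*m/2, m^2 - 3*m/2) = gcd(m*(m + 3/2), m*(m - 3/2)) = m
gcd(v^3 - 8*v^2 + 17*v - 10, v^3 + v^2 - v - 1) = v - 1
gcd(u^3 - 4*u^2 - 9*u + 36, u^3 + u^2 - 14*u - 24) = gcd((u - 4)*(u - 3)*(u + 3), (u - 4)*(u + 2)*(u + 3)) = u^2 - u - 12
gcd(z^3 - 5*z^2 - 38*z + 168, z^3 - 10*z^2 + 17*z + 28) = z^2 - 11*z + 28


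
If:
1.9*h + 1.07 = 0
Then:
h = -0.56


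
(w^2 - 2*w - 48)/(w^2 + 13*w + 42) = (w - 8)/(w + 7)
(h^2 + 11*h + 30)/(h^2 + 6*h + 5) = (h + 6)/(h + 1)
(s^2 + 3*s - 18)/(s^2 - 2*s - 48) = (s - 3)/(s - 8)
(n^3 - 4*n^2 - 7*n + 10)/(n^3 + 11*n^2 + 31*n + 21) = (n^3 - 4*n^2 - 7*n + 10)/(n^3 + 11*n^2 + 31*n + 21)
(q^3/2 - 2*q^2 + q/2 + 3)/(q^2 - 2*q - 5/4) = 2*(-q^3 + 4*q^2 - q - 6)/(-4*q^2 + 8*q + 5)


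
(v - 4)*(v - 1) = v^2 - 5*v + 4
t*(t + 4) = t^2 + 4*t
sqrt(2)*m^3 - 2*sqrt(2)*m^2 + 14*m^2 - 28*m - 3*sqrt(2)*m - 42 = (m - 3)*(m + 7*sqrt(2))*(sqrt(2)*m + sqrt(2))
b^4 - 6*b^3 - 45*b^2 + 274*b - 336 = (b - 8)*(b - 3)*(b - 2)*(b + 7)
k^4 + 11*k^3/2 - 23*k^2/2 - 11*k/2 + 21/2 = (k - 3/2)*(k - 1)*(k + 1)*(k + 7)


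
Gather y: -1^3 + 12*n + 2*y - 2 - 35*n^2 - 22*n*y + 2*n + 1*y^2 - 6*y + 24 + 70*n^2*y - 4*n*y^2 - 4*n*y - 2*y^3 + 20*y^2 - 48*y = -35*n^2 + 14*n - 2*y^3 + y^2*(21 - 4*n) + y*(70*n^2 - 26*n - 52) + 21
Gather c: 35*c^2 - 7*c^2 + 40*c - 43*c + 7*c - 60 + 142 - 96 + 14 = 28*c^2 + 4*c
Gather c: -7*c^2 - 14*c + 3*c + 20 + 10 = -7*c^2 - 11*c + 30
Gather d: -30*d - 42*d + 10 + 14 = 24 - 72*d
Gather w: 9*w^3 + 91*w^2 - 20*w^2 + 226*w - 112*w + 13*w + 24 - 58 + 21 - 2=9*w^3 + 71*w^2 + 127*w - 15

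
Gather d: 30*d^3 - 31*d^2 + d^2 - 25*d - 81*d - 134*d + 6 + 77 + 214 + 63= 30*d^3 - 30*d^2 - 240*d + 360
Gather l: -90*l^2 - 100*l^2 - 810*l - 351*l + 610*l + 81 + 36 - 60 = -190*l^2 - 551*l + 57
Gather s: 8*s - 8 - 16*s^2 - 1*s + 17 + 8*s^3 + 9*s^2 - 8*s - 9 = 8*s^3 - 7*s^2 - s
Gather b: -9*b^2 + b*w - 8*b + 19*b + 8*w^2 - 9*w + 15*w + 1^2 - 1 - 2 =-9*b^2 + b*(w + 11) + 8*w^2 + 6*w - 2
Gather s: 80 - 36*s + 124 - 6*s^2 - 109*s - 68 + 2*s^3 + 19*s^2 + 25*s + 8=2*s^3 + 13*s^2 - 120*s + 144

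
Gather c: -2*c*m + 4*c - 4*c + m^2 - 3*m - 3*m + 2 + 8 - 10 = -2*c*m + m^2 - 6*m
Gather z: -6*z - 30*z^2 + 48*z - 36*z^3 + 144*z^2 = -36*z^3 + 114*z^2 + 42*z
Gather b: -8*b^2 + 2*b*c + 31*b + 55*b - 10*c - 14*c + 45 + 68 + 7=-8*b^2 + b*(2*c + 86) - 24*c + 120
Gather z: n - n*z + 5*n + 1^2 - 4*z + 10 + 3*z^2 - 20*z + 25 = 6*n + 3*z^2 + z*(-n - 24) + 36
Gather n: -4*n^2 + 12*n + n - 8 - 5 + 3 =-4*n^2 + 13*n - 10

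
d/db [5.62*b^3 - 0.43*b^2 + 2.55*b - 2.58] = 16.86*b^2 - 0.86*b + 2.55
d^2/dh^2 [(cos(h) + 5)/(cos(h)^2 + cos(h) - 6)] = (-9*(1 - cos(2*h))^2*cos(h) - 19*(1 - cos(2*h))^2 - 145*cos(h) - 278*cos(2*h) - 57*cos(3*h) + 2*cos(5*h) + 126)/(4*(cos(h) - 2)^3*(cos(h) + 3)^3)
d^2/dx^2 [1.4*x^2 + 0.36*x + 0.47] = 2.80000000000000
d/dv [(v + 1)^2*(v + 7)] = 3*(v + 1)*(v + 5)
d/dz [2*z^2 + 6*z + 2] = 4*z + 6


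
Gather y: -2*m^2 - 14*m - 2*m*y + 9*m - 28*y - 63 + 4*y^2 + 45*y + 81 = -2*m^2 - 5*m + 4*y^2 + y*(17 - 2*m) + 18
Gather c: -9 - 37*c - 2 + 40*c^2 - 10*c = 40*c^2 - 47*c - 11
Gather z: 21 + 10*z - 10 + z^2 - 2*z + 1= z^2 + 8*z + 12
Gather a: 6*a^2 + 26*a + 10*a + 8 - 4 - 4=6*a^2 + 36*a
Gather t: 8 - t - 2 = 6 - t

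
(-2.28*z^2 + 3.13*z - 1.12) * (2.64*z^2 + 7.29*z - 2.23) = -6.0192*z^4 - 8.358*z^3 + 24.9453*z^2 - 15.1447*z + 2.4976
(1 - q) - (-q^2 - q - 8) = q^2 + 9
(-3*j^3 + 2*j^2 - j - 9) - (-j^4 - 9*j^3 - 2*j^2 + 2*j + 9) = j^4 + 6*j^3 + 4*j^2 - 3*j - 18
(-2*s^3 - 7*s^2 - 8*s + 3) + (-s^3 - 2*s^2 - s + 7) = -3*s^3 - 9*s^2 - 9*s + 10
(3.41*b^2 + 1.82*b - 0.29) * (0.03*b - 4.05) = 0.1023*b^3 - 13.7559*b^2 - 7.3797*b + 1.1745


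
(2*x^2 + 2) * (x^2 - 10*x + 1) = 2*x^4 - 20*x^3 + 4*x^2 - 20*x + 2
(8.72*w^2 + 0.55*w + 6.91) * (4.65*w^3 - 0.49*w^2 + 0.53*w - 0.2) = 40.548*w^5 - 1.7153*w^4 + 36.4836*w^3 - 4.8384*w^2 + 3.5523*w - 1.382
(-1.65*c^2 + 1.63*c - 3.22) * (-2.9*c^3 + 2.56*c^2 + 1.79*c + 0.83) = 4.785*c^5 - 8.951*c^4 + 10.5573*c^3 - 6.695*c^2 - 4.4109*c - 2.6726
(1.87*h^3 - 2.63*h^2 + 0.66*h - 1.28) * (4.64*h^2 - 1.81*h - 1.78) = 8.6768*h^5 - 15.5879*h^4 + 4.4941*h^3 - 2.4524*h^2 + 1.142*h + 2.2784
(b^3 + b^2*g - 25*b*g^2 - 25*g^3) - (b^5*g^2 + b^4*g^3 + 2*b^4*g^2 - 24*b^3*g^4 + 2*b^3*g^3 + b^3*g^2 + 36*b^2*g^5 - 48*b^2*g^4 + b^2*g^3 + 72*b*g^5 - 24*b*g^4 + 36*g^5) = -b^5*g^2 - b^4*g^3 - 2*b^4*g^2 + 24*b^3*g^4 - 2*b^3*g^3 - b^3*g^2 + b^3 - 36*b^2*g^5 + 48*b^2*g^4 - b^2*g^3 + b^2*g - 72*b*g^5 + 24*b*g^4 - 25*b*g^2 - 36*g^5 - 25*g^3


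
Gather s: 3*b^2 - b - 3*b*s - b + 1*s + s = 3*b^2 - 2*b + s*(2 - 3*b)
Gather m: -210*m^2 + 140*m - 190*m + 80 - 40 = -210*m^2 - 50*m + 40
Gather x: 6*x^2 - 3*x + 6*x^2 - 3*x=12*x^2 - 6*x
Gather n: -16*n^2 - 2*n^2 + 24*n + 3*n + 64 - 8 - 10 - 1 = -18*n^2 + 27*n + 45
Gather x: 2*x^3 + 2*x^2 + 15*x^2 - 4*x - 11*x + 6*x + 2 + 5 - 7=2*x^3 + 17*x^2 - 9*x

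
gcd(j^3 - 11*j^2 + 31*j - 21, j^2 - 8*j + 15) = j - 3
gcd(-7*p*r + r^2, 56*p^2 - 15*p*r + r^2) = 7*p - r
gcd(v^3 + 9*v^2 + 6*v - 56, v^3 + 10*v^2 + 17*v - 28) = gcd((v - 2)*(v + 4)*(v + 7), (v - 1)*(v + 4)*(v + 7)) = v^2 + 11*v + 28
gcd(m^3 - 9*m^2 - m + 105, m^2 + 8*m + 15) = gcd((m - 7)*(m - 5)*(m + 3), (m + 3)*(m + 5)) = m + 3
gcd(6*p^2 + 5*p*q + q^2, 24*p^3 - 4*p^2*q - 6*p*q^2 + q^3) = 2*p + q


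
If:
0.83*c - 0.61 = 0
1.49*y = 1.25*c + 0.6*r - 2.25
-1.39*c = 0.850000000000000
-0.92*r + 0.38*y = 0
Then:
No Solution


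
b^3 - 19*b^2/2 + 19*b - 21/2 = (b - 7)*(b - 3/2)*(b - 1)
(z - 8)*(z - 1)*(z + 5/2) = z^3 - 13*z^2/2 - 29*z/2 + 20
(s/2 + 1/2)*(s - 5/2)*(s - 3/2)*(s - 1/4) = s^4/2 - 13*s^3/8 + s^2/4 + 61*s/32 - 15/32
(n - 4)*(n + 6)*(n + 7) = n^3 + 9*n^2 - 10*n - 168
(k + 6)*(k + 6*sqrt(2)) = k^2 + 6*k + 6*sqrt(2)*k + 36*sqrt(2)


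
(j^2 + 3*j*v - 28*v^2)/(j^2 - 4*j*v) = (j + 7*v)/j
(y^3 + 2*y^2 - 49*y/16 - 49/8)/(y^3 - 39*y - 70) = (y^2 - 49/16)/(y^2 - 2*y - 35)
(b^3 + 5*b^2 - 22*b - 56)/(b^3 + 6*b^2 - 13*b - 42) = (b - 4)/(b - 3)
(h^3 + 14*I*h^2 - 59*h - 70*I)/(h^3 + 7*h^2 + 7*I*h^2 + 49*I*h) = (h^2 + 7*I*h - 10)/(h*(h + 7))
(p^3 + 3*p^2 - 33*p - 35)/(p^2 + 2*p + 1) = (p^2 + 2*p - 35)/(p + 1)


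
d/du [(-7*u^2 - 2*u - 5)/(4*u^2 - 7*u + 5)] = 3*(19*u^2 - 10*u - 15)/(16*u^4 - 56*u^3 + 89*u^2 - 70*u + 25)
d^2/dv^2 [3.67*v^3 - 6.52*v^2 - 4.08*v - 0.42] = 22.02*v - 13.04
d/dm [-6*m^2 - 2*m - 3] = -12*m - 2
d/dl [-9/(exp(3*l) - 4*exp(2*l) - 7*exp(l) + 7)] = (27*exp(2*l) - 72*exp(l) - 63)*exp(l)/(exp(3*l) - 4*exp(2*l) - 7*exp(l) + 7)^2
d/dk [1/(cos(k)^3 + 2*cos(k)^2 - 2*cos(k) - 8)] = (3*cos(k)^2 + 4*cos(k) - 2)*sin(k)/(cos(k)^3 + 2*cos(k)^2 - 2*cos(k) - 8)^2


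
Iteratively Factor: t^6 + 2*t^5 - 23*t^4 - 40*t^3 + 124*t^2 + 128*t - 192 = (t - 1)*(t^5 + 3*t^4 - 20*t^3 - 60*t^2 + 64*t + 192) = (t - 2)*(t - 1)*(t^4 + 5*t^3 - 10*t^2 - 80*t - 96) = (t - 2)*(t - 1)*(t + 2)*(t^3 + 3*t^2 - 16*t - 48) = (t - 2)*(t - 1)*(t + 2)*(t + 3)*(t^2 - 16) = (t - 4)*(t - 2)*(t - 1)*(t + 2)*(t + 3)*(t + 4)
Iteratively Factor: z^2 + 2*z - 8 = (z + 4)*(z - 2)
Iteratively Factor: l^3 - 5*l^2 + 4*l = (l - 1)*(l^2 - 4*l) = (l - 4)*(l - 1)*(l)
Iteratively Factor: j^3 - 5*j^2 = (j - 5)*(j^2) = j*(j - 5)*(j)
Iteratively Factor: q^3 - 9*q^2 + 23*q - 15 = (q - 1)*(q^2 - 8*q + 15) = (q - 3)*(q - 1)*(q - 5)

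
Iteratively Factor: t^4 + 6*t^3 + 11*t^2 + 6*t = (t)*(t^3 + 6*t^2 + 11*t + 6) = t*(t + 2)*(t^2 + 4*t + 3) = t*(t + 1)*(t + 2)*(t + 3)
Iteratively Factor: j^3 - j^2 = (j)*(j^2 - j) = j*(j - 1)*(j)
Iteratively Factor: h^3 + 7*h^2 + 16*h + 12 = (h + 2)*(h^2 + 5*h + 6) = (h + 2)^2*(h + 3)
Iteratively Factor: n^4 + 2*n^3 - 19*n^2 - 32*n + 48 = (n + 3)*(n^3 - n^2 - 16*n + 16) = (n - 1)*(n + 3)*(n^2 - 16) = (n - 4)*(n - 1)*(n + 3)*(n + 4)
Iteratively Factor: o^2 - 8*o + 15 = (o - 3)*(o - 5)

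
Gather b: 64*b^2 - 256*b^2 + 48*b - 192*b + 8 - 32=-192*b^2 - 144*b - 24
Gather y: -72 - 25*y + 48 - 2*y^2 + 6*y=-2*y^2 - 19*y - 24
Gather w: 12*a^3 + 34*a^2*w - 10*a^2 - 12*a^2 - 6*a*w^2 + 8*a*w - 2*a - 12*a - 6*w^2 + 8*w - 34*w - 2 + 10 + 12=12*a^3 - 22*a^2 - 14*a + w^2*(-6*a - 6) + w*(34*a^2 + 8*a - 26) + 20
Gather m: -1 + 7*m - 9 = 7*m - 10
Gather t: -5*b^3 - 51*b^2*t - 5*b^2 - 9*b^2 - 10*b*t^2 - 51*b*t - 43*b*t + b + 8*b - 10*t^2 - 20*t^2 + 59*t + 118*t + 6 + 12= -5*b^3 - 14*b^2 + 9*b + t^2*(-10*b - 30) + t*(-51*b^2 - 94*b + 177) + 18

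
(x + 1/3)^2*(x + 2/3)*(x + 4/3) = x^4 + 8*x^3/3 + 7*x^2/3 + 22*x/27 + 8/81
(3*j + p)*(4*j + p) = 12*j^2 + 7*j*p + p^2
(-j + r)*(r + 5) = -j*r - 5*j + r^2 + 5*r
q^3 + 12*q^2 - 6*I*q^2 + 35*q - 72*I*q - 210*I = (q + 5)*(q + 7)*(q - 6*I)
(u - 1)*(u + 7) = u^2 + 6*u - 7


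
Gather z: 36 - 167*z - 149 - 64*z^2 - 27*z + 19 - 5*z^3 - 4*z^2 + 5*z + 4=-5*z^3 - 68*z^2 - 189*z - 90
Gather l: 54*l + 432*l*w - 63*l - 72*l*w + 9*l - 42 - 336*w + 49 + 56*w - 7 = 360*l*w - 280*w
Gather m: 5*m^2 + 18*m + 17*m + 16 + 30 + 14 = 5*m^2 + 35*m + 60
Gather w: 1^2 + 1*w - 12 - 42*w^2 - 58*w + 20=-42*w^2 - 57*w + 9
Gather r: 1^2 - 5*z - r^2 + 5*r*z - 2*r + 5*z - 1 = -r^2 + r*(5*z - 2)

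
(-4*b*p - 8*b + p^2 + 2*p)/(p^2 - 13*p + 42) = (-4*b*p - 8*b + p^2 + 2*p)/(p^2 - 13*p + 42)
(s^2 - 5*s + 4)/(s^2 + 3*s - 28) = (s - 1)/(s + 7)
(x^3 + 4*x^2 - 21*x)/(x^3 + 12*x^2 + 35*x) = (x - 3)/(x + 5)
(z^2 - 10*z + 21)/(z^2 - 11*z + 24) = (z - 7)/(z - 8)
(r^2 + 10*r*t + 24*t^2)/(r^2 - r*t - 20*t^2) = (r + 6*t)/(r - 5*t)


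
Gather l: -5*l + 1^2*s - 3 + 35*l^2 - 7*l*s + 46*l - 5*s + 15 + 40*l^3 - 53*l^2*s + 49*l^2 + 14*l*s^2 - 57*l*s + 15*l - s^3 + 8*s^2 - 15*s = 40*l^3 + l^2*(84 - 53*s) + l*(14*s^2 - 64*s + 56) - s^3 + 8*s^2 - 19*s + 12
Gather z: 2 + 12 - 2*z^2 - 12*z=-2*z^2 - 12*z + 14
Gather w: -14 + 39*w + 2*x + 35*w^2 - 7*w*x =35*w^2 + w*(39 - 7*x) + 2*x - 14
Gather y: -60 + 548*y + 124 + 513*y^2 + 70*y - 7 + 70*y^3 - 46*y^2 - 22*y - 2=70*y^3 + 467*y^2 + 596*y + 55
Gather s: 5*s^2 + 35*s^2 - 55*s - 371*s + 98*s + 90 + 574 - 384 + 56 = 40*s^2 - 328*s + 336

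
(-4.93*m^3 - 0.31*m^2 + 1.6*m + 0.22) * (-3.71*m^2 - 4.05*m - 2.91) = 18.2903*m^5 + 21.1166*m^4 + 9.6658*m^3 - 6.3941*m^2 - 5.547*m - 0.6402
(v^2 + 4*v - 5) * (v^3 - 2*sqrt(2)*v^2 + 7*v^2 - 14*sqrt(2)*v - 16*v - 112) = v^5 - 2*sqrt(2)*v^4 + 11*v^4 - 22*sqrt(2)*v^3 + 7*v^3 - 211*v^2 - 46*sqrt(2)*v^2 - 368*v + 70*sqrt(2)*v + 560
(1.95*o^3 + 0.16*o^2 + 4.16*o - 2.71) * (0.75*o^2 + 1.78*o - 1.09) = 1.4625*o^5 + 3.591*o^4 + 1.2793*o^3 + 5.1979*o^2 - 9.3582*o + 2.9539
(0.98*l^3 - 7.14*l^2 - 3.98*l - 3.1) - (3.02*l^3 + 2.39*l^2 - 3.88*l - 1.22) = -2.04*l^3 - 9.53*l^2 - 0.1*l - 1.88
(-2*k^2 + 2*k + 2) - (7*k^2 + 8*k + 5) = -9*k^2 - 6*k - 3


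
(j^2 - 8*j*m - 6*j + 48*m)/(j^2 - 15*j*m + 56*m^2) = (j - 6)/(j - 7*m)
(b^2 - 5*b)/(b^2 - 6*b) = (b - 5)/(b - 6)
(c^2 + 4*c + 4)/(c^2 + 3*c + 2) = (c + 2)/(c + 1)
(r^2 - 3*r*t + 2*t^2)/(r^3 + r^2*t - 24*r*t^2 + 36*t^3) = (r - t)/(r^2 + 3*r*t - 18*t^2)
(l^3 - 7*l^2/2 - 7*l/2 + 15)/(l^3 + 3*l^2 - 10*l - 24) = (l - 5/2)/(l + 4)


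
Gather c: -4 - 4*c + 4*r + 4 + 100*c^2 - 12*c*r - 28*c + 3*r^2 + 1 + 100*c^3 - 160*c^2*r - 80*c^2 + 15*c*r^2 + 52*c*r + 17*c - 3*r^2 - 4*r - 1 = 100*c^3 + c^2*(20 - 160*r) + c*(15*r^2 + 40*r - 15)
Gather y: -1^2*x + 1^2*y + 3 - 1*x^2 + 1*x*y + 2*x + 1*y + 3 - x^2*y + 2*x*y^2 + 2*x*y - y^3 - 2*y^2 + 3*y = -x^2 + x - y^3 + y^2*(2*x - 2) + y*(-x^2 + 3*x + 5) + 6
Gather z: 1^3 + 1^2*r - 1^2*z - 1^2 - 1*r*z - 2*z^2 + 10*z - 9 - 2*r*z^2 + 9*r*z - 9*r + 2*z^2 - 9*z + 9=-2*r*z^2 + 8*r*z - 8*r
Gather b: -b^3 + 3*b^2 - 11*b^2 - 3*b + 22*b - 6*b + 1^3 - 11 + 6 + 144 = -b^3 - 8*b^2 + 13*b + 140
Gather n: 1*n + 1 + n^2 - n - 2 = n^2 - 1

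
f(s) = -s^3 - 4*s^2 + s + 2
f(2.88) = -52.19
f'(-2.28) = 3.64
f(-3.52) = -7.47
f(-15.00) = 2462.00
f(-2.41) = -9.64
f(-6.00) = 68.00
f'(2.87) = -46.67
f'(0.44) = -3.10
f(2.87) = -51.72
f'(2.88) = -46.92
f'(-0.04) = 1.32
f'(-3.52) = -8.01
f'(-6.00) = -59.00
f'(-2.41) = 2.86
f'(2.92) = -47.94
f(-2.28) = -9.22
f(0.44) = 1.58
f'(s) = -3*s^2 - 8*s + 1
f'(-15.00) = -554.00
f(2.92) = -54.08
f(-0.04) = 1.95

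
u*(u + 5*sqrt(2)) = u^2 + 5*sqrt(2)*u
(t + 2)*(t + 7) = t^2 + 9*t + 14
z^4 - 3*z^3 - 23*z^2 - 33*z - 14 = (z - 7)*(z + 1)^2*(z + 2)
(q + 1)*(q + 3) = q^2 + 4*q + 3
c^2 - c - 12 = (c - 4)*(c + 3)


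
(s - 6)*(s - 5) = s^2 - 11*s + 30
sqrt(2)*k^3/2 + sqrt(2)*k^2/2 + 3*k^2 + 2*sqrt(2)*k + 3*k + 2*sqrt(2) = (k + sqrt(2))*(k + 2*sqrt(2))*(sqrt(2)*k/2 + sqrt(2)/2)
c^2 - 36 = (c - 6)*(c + 6)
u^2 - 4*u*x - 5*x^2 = (u - 5*x)*(u + x)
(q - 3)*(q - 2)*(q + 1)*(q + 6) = q^4 + 2*q^3 - 23*q^2 + 12*q + 36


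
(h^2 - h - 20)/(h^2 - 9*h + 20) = (h + 4)/(h - 4)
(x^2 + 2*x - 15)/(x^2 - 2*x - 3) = (x + 5)/(x + 1)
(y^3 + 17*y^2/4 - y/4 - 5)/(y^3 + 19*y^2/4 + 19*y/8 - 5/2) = 2*(y - 1)/(2*y - 1)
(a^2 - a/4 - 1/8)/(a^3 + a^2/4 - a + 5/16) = 2*(4*a + 1)/(8*a^2 + 6*a - 5)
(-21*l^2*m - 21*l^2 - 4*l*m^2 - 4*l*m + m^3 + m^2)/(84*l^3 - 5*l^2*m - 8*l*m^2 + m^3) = (-m - 1)/(4*l - m)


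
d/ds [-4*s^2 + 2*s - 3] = 2 - 8*s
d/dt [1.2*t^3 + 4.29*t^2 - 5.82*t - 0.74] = 3.6*t^2 + 8.58*t - 5.82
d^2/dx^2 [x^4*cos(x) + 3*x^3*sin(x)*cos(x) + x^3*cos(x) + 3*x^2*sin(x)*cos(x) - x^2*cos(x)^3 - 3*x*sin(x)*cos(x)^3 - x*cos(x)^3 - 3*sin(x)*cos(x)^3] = -x^4*cos(x) - 8*x^3*sin(x) - 6*x^3*sin(2*x) - x^3*cos(x) - 6*x^2*sin(x) - 6*x^2*sin(2*x) + 51*x^2*cos(x)/4 + 18*x^2*cos(2*x) + 9*x^2*cos(3*x)/4 + 3*x*sin(x) + 12*x*sin(2*x) + 3*x*sin(3*x) + 6*x*sin(4*x) + 27*x*cos(x)/4 + 12*x*cos(2*x) + 9*x*cos(3*x)/4 + 3*sin(x)/2 + 6*sin(2*x) + 3*sin(3*x)/2 + 6*sin(4*x) - 3*cos(x)/2 - 6*cos(2*x)^2 - 3*cos(2*x) - cos(3*x)/2 + 3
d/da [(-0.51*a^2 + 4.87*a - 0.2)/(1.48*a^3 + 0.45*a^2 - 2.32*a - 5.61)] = (0.7548*a^4 - 14.4152*a^3 - 0.1203*a^2 + 5.9022*a - 27.7847)/(2.1904*a^6 + 1.332*a^5 - 6.6647*a^4 - 18.6936*a^3 + 0.333399999999999*a^2 + 26.0304*a + 31.4721)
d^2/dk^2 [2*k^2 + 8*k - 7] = 4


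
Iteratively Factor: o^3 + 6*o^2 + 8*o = (o + 4)*(o^2 + 2*o) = (o + 2)*(o + 4)*(o)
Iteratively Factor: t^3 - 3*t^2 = (t)*(t^2 - 3*t) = t*(t - 3)*(t)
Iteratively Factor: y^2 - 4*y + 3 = (y - 3)*(y - 1)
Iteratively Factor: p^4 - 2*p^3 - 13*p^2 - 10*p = (p)*(p^3 - 2*p^2 - 13*p - 10) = p*(p - 5)*(p^2 + 3*p + 2) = p*(p - 5)*(p + 1)*(p + 2)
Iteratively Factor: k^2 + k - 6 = (k - 2)*(k + 3)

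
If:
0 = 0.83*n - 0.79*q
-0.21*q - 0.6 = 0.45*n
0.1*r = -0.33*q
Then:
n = -0.89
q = -0.94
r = 3.10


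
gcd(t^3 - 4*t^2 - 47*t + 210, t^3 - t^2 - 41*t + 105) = t^2 + 2*t - 35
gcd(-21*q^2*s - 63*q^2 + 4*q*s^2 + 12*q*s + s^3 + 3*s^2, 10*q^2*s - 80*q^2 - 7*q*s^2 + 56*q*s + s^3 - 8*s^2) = 1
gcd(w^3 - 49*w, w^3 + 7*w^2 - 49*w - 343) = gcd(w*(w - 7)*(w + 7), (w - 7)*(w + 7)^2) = w^2 - 49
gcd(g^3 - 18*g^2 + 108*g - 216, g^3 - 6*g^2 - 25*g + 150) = g - 6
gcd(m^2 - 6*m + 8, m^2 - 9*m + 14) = m - 2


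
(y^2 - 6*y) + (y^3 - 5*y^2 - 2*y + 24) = y^3 - 4*y^2 - 8*y + 24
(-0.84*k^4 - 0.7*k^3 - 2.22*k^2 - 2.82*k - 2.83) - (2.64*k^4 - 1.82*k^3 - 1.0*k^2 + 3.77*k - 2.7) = -3.48*k^4 + 1.12*k^3 - 1.22*k^2 - 6.59*k - 0.13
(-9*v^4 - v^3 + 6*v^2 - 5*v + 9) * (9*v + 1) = -81*v^5 - 18*v^4 + 53*v^3 - 39*v^2 + 76*v + 9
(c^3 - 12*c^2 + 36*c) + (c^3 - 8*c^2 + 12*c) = 2*c^3 - 20*c^2 + 48*c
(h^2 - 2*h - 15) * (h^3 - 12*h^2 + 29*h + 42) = h^5 - 14*h^4 + 38*h^3 + 164*h^2 - 519*h - 630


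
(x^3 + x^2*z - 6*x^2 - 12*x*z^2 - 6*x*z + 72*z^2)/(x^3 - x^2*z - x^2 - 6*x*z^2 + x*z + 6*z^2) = (x^2 + 4*x*z - 6*x - 24*z)/(x^2 + 2*x*z - x - 2*z)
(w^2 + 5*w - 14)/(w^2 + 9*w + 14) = (w - 2)/(w + 2)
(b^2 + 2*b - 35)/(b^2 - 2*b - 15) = (b + 7)/(b + 3)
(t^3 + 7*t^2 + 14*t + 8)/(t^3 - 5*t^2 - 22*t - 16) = (t + 4)/(t - 8)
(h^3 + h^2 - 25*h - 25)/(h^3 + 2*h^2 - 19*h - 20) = (h - 5)/(h - 4)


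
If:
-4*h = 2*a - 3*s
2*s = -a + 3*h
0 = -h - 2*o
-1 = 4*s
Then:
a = -1/40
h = -7/40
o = 7/80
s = -1/4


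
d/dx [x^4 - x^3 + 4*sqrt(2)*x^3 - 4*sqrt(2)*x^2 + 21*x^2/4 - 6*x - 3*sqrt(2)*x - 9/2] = 4*x^3 - 3*x^2 + 12*sqrt(2)*x^2 - 8*sqrt(2)*x + 21*x/2 - 6 - 3*sqrt(2)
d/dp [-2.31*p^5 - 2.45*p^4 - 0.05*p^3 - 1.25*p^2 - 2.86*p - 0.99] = -11.55*p^4 - 9.8*p^3 - 0.15*p^2 - 2.5*p - 2.86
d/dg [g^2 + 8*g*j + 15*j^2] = 2*g + 8*j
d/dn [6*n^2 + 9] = 12*n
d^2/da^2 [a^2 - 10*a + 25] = 2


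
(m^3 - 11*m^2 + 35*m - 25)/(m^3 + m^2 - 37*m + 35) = (m - 5)/(m + 7)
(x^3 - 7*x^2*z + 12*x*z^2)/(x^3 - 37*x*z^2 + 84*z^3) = x/(x + 7*z)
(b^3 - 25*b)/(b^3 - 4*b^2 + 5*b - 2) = b*(b^2 - 25)/(b^3 - 4*b^2 + 5*b - 2)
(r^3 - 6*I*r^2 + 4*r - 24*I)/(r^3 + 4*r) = (r - 6*I)/r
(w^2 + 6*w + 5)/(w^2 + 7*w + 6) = (w + 5)/(w + 6)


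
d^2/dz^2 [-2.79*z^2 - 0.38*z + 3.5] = -5.58000000000000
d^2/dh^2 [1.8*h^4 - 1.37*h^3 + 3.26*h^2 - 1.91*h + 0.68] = 21.6*h^2 - 8.22*h + 6.52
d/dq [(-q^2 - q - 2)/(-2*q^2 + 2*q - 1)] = (-4*q^2 - 6*q + 5)/(4*q^4 - 8*q^3 + 8*q^2 - 4*q + 1)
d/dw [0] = 0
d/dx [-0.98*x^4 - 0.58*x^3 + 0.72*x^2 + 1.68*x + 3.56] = -3.92*x^3 - 1.74*x^2 + 1.44*x + 1.68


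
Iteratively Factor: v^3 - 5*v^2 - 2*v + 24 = (v - 3)*(v^2 - 2*v - 8) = (v - 3)*(v + 2)*(v - 4)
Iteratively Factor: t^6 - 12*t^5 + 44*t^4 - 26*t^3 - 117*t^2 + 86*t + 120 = (t - 3)*(t^5 - 9*t^4 + 17*t^3 + 25*t^2 - 42*t - 40) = (t - 3)*(t + 1)*(t^4 - 10*t^3 + 27*t^2 - 2*t - 40) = (t - 3)*(t - 2)*(t + 1)*(t^3 - 8*t^2 + 11*t + 20) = (t - 3)*(t - 2)*(t + 1)^2*(t^2 - 9*t + 20) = (t - 5)*(t - 3)*(t - 2)*(t + 1)^2*(t - 4)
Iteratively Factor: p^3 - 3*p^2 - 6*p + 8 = (p - 1)*(p^2 - 2*p - 8) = (p - 4)*(p - 1)*(p + 2)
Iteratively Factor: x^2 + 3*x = (x)*(x + 3)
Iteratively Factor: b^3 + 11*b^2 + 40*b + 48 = (b + 4)*(b^2 + 7*b + 12) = (b + 3)*(b + 4)*(b + 4)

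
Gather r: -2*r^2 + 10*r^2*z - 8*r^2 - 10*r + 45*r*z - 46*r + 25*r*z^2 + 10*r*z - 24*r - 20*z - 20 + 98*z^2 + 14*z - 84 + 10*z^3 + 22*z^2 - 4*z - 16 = r^2*(10*z - 10) + r*(25*z^2 + 55*z - 80) + 10*z^3 + 120*z^2 - 10*z - 120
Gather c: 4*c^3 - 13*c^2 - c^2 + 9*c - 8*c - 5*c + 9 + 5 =4*c^3 - 14*c^2 - 4*c + 14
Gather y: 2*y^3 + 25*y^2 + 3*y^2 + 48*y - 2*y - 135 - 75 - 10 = 2*y^3 + 28*y^2 + 46*y - 220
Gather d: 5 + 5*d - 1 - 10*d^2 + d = -10*d^2 + 6*d + 4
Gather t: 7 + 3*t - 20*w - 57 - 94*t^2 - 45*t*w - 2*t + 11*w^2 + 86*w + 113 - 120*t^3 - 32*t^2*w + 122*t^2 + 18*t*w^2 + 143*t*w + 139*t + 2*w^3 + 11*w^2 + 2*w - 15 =-120*t^3 + t^2*(28 - 32*w) + t*(18*w^2 + 98*w + 140) + 2*w^3 + 22*w^2 + 68*w + 48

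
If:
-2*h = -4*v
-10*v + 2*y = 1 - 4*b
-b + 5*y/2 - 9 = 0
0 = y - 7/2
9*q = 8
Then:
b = -1/4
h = 1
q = 8/9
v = 1/2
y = 7/2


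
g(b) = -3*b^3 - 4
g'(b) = -9*b^2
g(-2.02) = 20.73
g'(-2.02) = -36.72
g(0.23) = -4.04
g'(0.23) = -0.48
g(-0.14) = -3.99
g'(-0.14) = -0.18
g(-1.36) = 3.55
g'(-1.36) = -16.65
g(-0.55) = -3.50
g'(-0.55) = -2.72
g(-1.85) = 14.99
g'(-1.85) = -30.80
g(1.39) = -12.06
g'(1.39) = -17.39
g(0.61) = -4.68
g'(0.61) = -3.35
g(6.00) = -652.00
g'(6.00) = -324.00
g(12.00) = -5188.00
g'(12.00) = -1296.00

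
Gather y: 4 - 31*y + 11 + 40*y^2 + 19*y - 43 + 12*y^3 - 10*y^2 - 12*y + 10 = 12*y^3 + 30*y^2 - 24*y - 18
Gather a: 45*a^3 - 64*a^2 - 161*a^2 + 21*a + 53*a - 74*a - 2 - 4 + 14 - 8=45*a^3 - 225*a^2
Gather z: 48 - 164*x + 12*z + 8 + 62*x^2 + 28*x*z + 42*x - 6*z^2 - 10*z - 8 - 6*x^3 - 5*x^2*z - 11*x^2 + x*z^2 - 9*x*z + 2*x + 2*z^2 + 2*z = -6*x^3 + 51*x^2 - 120*x + z^2*(x - 4) + z*(-5*x^2 + 19*x + 4) + 48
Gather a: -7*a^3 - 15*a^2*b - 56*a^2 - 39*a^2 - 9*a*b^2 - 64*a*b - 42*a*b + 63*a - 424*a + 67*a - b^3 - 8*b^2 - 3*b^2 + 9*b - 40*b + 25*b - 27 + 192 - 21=-7*a^3 + a^2*(-15*b - 95) + a*(-9*b^2 - 106*b - 294) - b^3 - 11*b^2 - 6*b + 144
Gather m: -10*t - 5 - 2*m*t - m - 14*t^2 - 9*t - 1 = m*(-2*t - 1) - 14*t^2 - 19*t - 6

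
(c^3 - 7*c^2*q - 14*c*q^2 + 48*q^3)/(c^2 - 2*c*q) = c - 5*q - 24*q^2/c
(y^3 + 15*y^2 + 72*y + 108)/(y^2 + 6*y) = y + 9 + 18/y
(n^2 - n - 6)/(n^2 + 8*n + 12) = (n - 3)/(n + 6)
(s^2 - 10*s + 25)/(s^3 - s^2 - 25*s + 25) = (s - 5)/(s^2 + 4*s - 5)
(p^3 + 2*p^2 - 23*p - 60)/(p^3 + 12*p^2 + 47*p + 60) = (p - 5)/(p + 5)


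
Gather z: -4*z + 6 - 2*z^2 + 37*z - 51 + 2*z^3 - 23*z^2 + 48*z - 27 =2*z^3 - 25*z^2 + 81*z - 72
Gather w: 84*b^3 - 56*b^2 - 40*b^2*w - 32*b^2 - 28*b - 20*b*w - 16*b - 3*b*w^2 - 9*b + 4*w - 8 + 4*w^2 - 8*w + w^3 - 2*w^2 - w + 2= 84*b^3 - 88*b^2 - 53*b + w^3 + w^2*(2 - 3*b) + w*(-40*b^2 - 20*b - 5) - 6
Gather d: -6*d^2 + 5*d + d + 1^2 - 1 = -6*d^2 + 6*d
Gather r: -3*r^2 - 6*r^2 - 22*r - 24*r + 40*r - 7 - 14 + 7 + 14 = -9*r^2 - 6*r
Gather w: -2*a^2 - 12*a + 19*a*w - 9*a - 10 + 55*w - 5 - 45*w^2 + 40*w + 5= -2*a^2 - 21*a - 45*w^2 + w*(19*a + 95) - 10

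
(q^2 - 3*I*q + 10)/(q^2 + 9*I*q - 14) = (q - 5*I)/(q + 7*I)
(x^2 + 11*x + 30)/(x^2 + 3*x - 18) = (x + 5)/(x - 3)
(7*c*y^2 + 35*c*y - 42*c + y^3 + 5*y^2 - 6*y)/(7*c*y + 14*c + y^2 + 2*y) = (y^2 + 5*y - 6)/(y + 2)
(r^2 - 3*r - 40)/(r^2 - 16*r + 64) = (r + 5)/(r - 8)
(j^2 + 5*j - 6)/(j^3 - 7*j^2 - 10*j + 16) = (j + 6)/(j^2 - 6*j - 16)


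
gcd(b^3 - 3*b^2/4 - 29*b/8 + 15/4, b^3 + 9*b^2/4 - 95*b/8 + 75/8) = b^2 - 11*b/4 + 15/8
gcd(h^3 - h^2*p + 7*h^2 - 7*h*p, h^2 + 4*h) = h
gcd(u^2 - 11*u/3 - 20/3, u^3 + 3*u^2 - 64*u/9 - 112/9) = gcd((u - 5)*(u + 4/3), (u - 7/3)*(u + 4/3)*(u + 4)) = u + 4/3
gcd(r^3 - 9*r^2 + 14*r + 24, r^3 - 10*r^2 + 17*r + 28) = r^2 - 3*r - 4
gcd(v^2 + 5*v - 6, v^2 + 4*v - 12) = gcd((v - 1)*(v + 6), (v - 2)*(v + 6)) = v + 6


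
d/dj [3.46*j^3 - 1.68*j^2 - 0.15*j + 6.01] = 10.38*j^2 - 3.36*j - 0.15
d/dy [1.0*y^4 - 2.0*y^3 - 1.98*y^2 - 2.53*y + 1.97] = 4.0*y^3 - 6.0*y^2 - 3.96*y - 2.53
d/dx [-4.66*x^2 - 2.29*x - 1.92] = -9.32*x - 2.29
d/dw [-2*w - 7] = -2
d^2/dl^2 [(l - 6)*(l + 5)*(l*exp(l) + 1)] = l^3*exp(l) + 5*l^2*exp(l) - 28*l*exp(l) - 62*exp(l) + 2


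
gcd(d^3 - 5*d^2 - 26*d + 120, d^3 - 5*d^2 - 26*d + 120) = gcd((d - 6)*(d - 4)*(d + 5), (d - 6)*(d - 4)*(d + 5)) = d^3 - 5*d^2 - 26*d + 120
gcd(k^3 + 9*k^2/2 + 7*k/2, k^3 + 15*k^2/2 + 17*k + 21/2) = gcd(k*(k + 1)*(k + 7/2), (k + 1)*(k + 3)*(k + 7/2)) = k^2 + 9*k/2 + 7/2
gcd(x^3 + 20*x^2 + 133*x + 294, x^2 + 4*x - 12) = x + 6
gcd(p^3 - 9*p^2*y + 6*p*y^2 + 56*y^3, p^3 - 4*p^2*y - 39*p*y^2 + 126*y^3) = -p + 7*y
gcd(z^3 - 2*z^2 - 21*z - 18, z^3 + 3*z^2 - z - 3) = z^2 + 4*z + 3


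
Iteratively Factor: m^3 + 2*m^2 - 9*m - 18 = (m - 3)*(m^2 + 5*m + 6) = (m - 3)*(m + 2)*(m + 3)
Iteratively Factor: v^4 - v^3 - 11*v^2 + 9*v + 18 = (v + 1)*(v^3 - 2*v^2 - 9*v + 18) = (v + 1)*(v + 3)*(v^2 - 5*v + 6) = (v - 2)*(v + 1)*(v + 3)*(v - 3)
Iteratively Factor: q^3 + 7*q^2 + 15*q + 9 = (q + 1)*(q^2 + 6*q + 9) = (q + 1)*(q + 3)*(q + 3)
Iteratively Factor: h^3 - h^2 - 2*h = (h - 2)*(h^2 + h) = (h - 2)*(h + 1)*(h)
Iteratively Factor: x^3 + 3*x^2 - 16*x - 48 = (x - 4)*(x^2 + 7*x + 12) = (x - 4)*(x + 3)*(x + 4)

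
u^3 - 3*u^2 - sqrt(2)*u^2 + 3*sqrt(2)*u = u*(u - 3)*(u - sqrt(2))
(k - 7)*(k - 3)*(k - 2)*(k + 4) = k^4 - 8*k^3 - 7*k^2 + 122*k - 168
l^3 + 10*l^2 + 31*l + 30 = (l + 2)*(l + 3)*(l + 5)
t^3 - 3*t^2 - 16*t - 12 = (t - 6)*(t + 1)*(t + 2)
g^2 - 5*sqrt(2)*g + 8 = (g - 4*sqrt(2))*(g - sqrt(2))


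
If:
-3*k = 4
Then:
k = -4/3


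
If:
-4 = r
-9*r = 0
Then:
No Solution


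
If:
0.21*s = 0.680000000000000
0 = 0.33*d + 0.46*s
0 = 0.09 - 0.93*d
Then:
No Solution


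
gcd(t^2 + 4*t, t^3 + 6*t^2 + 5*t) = t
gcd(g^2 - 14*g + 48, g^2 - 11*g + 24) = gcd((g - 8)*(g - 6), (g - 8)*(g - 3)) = g - 8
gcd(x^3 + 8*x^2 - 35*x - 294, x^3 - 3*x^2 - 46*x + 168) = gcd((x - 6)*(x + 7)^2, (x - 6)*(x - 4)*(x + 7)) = x^2 + x - 42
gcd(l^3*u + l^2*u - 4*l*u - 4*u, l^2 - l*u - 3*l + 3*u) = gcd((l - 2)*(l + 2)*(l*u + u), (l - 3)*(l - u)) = 1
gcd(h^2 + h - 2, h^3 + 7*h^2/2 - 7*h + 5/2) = h - 1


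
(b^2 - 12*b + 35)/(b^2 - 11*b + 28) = (b - 5)/(b - 4)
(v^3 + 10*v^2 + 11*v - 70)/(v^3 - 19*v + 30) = (v + 7)/(v - 3)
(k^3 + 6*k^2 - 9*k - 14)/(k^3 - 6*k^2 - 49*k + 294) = (k^2 - k - 2)/(k^2 - 13*k + 42)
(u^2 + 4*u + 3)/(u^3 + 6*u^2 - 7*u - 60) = (u^2 + 4*u + 3)/(u^3 + 6*u^2 - 7*u - 60)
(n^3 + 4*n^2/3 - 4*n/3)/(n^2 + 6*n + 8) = n*(3*n - 2)/(3*(n + 4))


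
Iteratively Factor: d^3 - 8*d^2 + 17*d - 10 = (d - 2)*(d^2 - 6*d + 5) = (d - 5)*(d - 2)*(d - 1)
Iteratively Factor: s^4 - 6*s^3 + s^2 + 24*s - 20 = (s - 5)*(s^3 - s^2 - 4*s + 4) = (s - 5)*(s + 2)*(s^2 - 3*s + 2) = (s - 5)*(s - 1)*(s + 2)*(s - 2)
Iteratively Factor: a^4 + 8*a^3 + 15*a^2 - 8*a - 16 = (a + 4)*(a^3 + 4*a^2 - a - 4) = (a - 1)*(a + 4)*(a^2 + 5*a + 4) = (a - 1)*(a + 4)^2*(a + 1)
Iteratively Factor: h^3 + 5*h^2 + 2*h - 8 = (h + 4)*(h^2 + h - 2) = (h + 2)*(h + 4)*(h - 1)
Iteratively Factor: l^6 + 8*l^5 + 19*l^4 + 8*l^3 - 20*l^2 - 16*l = (l + 2)*(l^5 + 6*l^4 + 7*l^3 - 6*l^2 - 8*l) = l*(l + 2)*(l^4 + 6*l^3 + 7*l^2 - 6*l - 8) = l*(l + 2)^2*(l^3 + 4*l^2 - l - 4) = l*(l - 1)*(l + 2)^2*(l^2 + 5*l + 4) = l*(l - 1)*(l + 2)^2*(l + 4)*(l + 1)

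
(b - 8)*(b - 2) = b^2 - 10*b + 16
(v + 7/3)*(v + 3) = v^2 + 16*v/3 + 7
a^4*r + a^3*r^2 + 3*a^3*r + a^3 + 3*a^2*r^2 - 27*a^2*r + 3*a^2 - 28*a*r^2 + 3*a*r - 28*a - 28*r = (a - 4)*(a + 7)*(a + r)*(a*r + 1)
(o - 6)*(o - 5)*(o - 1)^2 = o^4 - 13*o^3 + 53*o^2 - 71*o + 30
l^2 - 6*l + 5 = (l - 5)*(l - 1)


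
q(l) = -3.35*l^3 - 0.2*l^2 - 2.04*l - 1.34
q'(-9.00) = -812.49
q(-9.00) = 2442.97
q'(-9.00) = -812.49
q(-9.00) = 2442.97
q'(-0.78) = -7.84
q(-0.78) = 1.72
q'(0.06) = -2.10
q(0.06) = -1.46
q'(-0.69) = -6.55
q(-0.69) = 1.07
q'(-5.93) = -353.08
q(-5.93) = 702.29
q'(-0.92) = -10.18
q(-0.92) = 2.98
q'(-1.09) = -13.54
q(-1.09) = 4.98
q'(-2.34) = -56.13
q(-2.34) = 45.26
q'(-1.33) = -19.29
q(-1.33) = 8.90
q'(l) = -10.05*l^2 - 0.4*l - 2.04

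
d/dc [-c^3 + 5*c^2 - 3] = c*(10 - 3*c)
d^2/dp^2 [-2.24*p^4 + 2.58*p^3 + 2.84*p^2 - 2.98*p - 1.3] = -26.88*p^2 + 15.48*p + 5.68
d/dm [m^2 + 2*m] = 2*m + 2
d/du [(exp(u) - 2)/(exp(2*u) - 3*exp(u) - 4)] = (-exp(2*u) + 4*exp(u) - 10)*exp(u)/(exp(4*u) - 6*exp(3*u) + exp(2*u) + 24*exp(u) + 16)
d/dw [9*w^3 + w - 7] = 27*w^2 + 1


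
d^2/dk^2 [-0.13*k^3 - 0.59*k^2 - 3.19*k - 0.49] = -0.78*k - 1.18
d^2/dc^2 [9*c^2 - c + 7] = 18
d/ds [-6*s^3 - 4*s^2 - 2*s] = -18*s^2 - 8*s - 2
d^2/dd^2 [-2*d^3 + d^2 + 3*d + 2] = 2 - 12*d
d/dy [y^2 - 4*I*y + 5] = 2*y - 4*I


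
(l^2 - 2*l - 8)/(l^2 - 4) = (l - 4)/(l - 2)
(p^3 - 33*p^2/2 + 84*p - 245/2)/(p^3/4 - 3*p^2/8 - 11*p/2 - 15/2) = 4*(-2*p^3 + 33*p^2 - 168*p + 245)/(-2*p^3 + 3*p^2 + 44*p + 60)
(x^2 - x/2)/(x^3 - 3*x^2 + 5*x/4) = 2/(2*x - 5)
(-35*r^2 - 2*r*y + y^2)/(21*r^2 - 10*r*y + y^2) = (5*r + y)/(-3*r + y)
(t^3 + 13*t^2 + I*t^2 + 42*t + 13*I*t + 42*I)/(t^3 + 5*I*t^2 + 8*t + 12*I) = (t^2 + 13*t + 42)/(t^2 + 4*I*t + 12)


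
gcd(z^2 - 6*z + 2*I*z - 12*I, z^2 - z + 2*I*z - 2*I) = z + 2*I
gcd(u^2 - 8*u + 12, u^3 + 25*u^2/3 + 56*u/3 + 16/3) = 1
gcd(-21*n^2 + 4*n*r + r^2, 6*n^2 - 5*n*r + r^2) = -3*n + r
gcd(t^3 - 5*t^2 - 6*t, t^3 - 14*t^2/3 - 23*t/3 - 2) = t^2 - 5*t - 6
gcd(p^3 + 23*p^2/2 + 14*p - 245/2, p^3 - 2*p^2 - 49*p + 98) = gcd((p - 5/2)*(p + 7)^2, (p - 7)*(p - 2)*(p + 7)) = p + 7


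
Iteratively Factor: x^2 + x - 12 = (x - 3)*(x + 4)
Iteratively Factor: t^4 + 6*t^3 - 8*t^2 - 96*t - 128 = (t + 4)*(t^3 + 2*t^2 - 16*t - 32) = (t + 2)*(t + 4)*(t^2 - 16) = (t - 4)*(t + 2)*(t + 4)*(t + 4)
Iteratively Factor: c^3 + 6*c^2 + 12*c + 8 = (c + 2)*(c^2 + 4*c + 4) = (c + 2)^2*(c + 2)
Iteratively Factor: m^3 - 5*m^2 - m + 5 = (m + 1)*(m^2 - 6*m + 5) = (m - 5)*(m + 1)*(m - 1)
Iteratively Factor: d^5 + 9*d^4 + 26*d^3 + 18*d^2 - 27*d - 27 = (d + 3)*(d^4 + 6*d^3 + 8*d^2 - 6*d - 9) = (d - 1)*(d + 3)*(d^3 + 7*d^2 + 15*d + 9) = (d - 1)*(d + 1)*(d + 3)*(d^2 + 6*d + 9) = (d - 1)*(d + 1)*(d + 3)^2*(d + 3)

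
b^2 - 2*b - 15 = (b - 5)*(b + 3)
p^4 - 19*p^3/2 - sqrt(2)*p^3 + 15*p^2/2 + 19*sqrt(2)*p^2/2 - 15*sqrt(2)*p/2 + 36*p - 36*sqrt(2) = (p - 8)*(p - 3)*(p + 3/2)*(p - sqrt(2))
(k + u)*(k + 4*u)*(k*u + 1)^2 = k^4*u^2 + 5*k^3*u^3 + 2*k^3*u + 4*k^2*u^4 + 10*k^2*u^2 + k^2 + 8*k*u^3 + 5*k*u + 4*u^2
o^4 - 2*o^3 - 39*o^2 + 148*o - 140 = (o - 5)*(o - 2)^2*(o + 7)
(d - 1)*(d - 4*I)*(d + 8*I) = d^3 - d^2 + 4*I*d^2 + 32*d - 4*I*d - 32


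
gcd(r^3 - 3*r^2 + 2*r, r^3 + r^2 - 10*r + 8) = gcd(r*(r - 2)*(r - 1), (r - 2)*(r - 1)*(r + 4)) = r^2 - 3*r + 2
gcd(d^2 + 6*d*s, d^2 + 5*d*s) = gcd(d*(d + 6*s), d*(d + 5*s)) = d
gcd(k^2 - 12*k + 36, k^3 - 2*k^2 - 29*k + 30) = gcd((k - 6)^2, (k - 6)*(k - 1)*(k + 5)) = k - 6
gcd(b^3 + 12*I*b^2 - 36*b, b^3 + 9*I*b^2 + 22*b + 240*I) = b + 6*I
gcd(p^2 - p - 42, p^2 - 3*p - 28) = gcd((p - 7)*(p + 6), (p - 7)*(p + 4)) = p - 7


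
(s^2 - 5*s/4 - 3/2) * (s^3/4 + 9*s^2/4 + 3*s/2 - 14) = s^5/4 + 31*s^4/16 - 27*s^3/16 - 77*s^2/4 + 61*s/4 + 21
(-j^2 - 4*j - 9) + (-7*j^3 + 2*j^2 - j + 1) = -7*j^3 + j^2 - 5*j - 8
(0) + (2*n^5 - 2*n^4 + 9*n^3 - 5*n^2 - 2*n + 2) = 2*n^5 - 2*n^4 + 9*n^3 - 5*n^2 - 2*n + 2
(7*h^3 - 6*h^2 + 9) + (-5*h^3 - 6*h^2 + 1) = 2*h^3 - 12*h^2 + 10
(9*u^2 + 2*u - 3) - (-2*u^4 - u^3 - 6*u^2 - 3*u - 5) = 2*u^4 + u^3 + 15*u^2 + 5*u + 2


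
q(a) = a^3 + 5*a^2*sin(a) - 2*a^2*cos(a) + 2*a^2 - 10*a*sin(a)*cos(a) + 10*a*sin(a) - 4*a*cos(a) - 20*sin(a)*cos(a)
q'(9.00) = -81.63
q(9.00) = 1316.71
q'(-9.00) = -85.65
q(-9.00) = -555.73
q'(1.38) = 75.89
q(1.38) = 21.27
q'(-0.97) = 5.83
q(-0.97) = 11.02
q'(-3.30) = 0.84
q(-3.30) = -4.33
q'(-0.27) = -19.89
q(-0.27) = 6.10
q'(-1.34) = 12.49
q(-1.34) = 7.36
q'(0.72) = 12.04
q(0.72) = -8.56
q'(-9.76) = -59.04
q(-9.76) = -495.68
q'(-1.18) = 10.68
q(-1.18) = 9.24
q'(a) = 2*a^2*sin(a) + 5*a^2*cos(a) + 3*a^2 + 10*a*sin(a)^2 + 14*a*sin(a) - 10*a*cos(a)^2 + 6*a*cos(a) + 4*a + 20*sin(a)^2 - 10*sin(a)*cos(a) + 10*sin(a) - 20*cos(a)^2 - 4*cos(a)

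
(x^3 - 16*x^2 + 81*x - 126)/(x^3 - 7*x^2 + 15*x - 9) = (x^2 - 13*x + 42)/(x^2 - 4*x + 3)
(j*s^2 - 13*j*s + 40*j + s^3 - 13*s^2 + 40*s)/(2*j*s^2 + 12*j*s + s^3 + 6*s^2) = (j*s^2 - 13*j*s + 40*j + s^3 - 13*s^2 + 40*s)/(s*(2*j*s + 12*j + s^2 + 6*s))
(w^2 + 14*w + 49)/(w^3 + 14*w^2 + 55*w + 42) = (w + 7)/(w^2 + 7*w + 6)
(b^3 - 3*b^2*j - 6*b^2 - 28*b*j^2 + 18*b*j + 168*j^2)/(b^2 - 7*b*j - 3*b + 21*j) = (b^2 + 4*b*j - 6*b - 24*j)/(b - 3)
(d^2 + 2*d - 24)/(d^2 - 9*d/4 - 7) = 4*(d + 6)/(4*d + 7)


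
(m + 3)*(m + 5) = m^2 + 8*m + 15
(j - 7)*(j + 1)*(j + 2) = j^3 - 4*j^2 - 19*j - 14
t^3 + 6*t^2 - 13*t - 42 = (t - 3)*(t + 2)*(t + 7)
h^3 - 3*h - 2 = (h - 2)*(h + 1)^2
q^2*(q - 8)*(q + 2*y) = q^4 + 2*q^3*y - 8*q^3 - 16*q^2*y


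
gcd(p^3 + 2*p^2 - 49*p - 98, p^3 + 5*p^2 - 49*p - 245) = p^2 - 49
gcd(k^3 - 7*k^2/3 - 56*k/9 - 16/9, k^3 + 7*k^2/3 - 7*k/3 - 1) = k + 1/3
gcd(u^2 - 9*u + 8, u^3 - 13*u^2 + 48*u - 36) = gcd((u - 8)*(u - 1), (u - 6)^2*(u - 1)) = u - 1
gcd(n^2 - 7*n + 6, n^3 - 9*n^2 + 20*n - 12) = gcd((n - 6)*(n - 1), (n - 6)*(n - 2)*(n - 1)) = n^2 - 7*n + 6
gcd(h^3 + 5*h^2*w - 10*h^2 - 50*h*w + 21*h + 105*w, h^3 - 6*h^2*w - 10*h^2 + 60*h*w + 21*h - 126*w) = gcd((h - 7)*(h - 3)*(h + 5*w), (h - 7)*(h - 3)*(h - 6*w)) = h^2 - 10*h + 21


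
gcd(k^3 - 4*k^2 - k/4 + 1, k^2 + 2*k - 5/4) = k - 1/2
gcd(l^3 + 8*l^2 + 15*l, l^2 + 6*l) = l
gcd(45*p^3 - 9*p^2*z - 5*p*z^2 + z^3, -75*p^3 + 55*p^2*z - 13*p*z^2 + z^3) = 15*p^2 - 8*p*z + z^2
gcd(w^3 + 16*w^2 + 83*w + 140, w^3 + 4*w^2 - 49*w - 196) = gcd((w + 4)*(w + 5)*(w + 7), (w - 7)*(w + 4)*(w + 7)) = w^2 + 11*w + 28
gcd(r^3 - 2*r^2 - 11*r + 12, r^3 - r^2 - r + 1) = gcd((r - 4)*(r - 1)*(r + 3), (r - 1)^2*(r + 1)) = r - 1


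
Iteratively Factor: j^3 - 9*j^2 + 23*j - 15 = (j - 3)*(j^2 - 6*j + 5) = (j - 5)*(j - 3)*(j - 1)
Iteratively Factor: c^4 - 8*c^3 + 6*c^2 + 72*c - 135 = (c + 3)*(c^3 - 11*c^2 + 39*c - 45) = (c - 5)*(c + 3)*(c^2 - 6*c + 9) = (c - 5)*(c - 3)*(c + 3)*(c - 3)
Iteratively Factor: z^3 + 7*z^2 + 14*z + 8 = (z + 2)*(z^2 + 5*z + 4) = (z + 2)*(z + 4)*(z + 1)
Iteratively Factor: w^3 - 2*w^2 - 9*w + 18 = (w - 3)*(w^2 + w - 6) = (w - 3)*(w - 2)*(w + 3)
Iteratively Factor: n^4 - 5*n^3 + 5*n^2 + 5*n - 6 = (n - 3)*(n^3 - 2*n^2 - n + 2) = (n - 3)*(n - 2)*(n^2 - 1) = (n - 3)*(n - 2)*(n - 1)*(n + 1)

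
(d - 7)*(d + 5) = d^2 - 2*d - 35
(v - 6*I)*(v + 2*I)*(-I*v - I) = -I*v^3 - 4*v^2 - I*v^2 - 4*v - 12*I*v - 12*I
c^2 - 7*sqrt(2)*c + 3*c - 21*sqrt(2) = (c + 3)*(c - 7*sqrt(2))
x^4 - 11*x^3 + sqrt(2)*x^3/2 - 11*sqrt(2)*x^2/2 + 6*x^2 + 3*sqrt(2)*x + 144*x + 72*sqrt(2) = (x - 8)*(x - 6)*(x + 3)*(x + sqrt(2)/2)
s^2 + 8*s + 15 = (s + 3)*(s + 5)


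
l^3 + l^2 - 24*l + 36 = (l - 3)*(l - 2)*(l + 6)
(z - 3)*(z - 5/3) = z^2 - 14*z/3 + 5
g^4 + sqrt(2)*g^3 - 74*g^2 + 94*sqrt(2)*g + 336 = (g - 4*sqrt(2))*(g - 3*sqrt(2))*(g + sqrt(2))*(g + 7*sqrt(2))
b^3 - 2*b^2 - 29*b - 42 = (b - 7)*(b + 2)*(b + 3)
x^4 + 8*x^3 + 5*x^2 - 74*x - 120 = (x - 3)*(x + 2)*(x + 4)*(x + 5)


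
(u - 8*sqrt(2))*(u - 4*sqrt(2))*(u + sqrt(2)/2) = u^3 - 23*sqrt(2)*u^2/2 + 52*u + 32*sqrt(2)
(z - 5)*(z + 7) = z^2 + 2*z - 35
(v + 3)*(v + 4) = v^2 + 7*v + 12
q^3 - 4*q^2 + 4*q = q*(q - 2)^2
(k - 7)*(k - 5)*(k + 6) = k^3 - 6*k^2 - 37*k + 210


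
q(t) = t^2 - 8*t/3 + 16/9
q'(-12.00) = -26.67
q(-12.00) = 177.78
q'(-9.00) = -20.67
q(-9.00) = 106.78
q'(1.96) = 1.25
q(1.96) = 0.39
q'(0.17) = -2.33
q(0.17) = 1.35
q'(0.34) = -1.99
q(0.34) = 0.99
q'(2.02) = 1.37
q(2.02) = 0.47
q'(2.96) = 3.25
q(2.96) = 2.65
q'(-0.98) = -4.63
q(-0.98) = 5.35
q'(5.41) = 8.15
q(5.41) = 16.62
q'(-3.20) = -9.07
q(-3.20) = 20.55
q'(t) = 2*t - 8/3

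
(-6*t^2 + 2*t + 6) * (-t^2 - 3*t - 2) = 6*t^4 + 16*t^3 - 22*t - 12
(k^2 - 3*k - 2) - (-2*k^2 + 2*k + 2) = 3*k^2 - 5*k - 4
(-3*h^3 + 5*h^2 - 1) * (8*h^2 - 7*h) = -24*h^5 + 61*h^4 - 35*h^3 - 8*h^2 + 7*h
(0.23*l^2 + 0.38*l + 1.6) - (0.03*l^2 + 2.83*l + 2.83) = 0.2*l^2 - 2.45*l - 1.23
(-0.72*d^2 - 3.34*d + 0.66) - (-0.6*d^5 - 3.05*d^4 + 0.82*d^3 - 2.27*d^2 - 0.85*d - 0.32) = 0.6*d^5 + 3.05*d^4 - 0.82*d^3 + 1.55*d^2 - 2.49*d + 0.98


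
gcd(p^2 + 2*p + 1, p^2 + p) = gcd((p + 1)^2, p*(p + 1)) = p + 1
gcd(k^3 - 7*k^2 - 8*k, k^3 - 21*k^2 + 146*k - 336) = k - 8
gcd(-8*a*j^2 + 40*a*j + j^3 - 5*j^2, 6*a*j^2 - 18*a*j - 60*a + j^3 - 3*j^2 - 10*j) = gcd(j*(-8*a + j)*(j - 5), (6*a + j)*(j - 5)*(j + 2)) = j - 5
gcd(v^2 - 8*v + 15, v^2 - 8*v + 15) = v^2 - 8*v + 15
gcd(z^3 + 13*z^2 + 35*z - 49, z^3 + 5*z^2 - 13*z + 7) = z^2 + 6*z - 7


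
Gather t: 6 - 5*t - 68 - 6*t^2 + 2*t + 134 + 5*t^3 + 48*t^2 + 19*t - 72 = 5*t^3 + 42*t^2 + 16*t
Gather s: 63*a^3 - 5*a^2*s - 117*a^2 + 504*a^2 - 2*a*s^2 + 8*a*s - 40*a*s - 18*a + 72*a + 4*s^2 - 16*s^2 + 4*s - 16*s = 63*a^3 + 387*a^2 + 54*a + s^2*(-2*a - 12) + s*(-5*a^2 - 32*a - 12)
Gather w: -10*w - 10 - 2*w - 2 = -12*w - 12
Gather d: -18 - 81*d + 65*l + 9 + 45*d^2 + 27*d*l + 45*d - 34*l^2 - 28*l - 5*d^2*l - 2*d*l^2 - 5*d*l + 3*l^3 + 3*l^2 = d^2*(45 - 5*l) + d*(-2*l^2 + 22*l - 36) + 3*l^3 - 31*l^2 + 37*l - 9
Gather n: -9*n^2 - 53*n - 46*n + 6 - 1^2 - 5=-9*n^2 - 99*n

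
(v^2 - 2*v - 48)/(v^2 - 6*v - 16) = (v + 6)/(v + 2)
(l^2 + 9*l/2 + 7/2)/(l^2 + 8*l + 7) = (l + 7/2)/(l + 7)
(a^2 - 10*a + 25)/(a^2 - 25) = (a - 5)/(a + 5)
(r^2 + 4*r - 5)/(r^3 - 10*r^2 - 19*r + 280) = (r - 1)/(r^2 - 15*r + 56)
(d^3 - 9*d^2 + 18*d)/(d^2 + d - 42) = d*(d - 3)/(d + 7)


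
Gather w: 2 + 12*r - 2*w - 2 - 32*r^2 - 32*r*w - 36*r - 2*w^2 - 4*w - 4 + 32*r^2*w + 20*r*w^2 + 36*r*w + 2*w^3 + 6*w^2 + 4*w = -32*r^2 - 24*r + 2*w^3 + w^2*(20*r + 4) + w*(32*r^2 + 4*r - 2) - 4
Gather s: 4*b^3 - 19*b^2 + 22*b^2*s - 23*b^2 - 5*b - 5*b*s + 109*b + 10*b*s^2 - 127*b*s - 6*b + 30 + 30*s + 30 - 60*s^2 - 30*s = 4*b^3 - 42*b^2 + 98*b + s^2*(10*b - 60) + s*(22*b^2 - 132*b) + 60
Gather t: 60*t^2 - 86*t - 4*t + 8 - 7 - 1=60*t^2 - 90*t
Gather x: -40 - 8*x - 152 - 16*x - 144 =-24*x - 336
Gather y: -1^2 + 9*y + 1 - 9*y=0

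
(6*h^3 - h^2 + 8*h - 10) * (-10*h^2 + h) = -60*h^5 + 16*h^4 - 81*h^3 + 108*h^2 - 10*h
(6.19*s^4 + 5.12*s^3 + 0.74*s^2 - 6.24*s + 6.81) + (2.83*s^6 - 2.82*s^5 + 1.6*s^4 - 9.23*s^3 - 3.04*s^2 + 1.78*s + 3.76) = 2.83*s^6 - 2.82*s^5 + 7.79*s^4 - 4.11*s^3 - 2.3*s^2 - 4.46*s + 10.57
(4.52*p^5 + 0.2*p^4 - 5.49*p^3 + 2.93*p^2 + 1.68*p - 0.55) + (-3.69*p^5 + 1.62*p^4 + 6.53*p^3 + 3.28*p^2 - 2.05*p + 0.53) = 0.83*p^5 + 1.82*p^4 + 1.04*p^3 + 6.21*p^2 - 0.37*p - 0.02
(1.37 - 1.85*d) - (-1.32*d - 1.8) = 3.17 - 0.53*d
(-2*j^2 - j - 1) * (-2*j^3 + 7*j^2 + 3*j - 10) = 4*j^5 - 12*j^4 - 11*j^3 + 10*j^2 + 7*j + 10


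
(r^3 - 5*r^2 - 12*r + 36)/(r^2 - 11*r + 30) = (r^2 + r - 6)/(r - 5)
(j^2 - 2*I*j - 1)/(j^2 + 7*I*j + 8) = (j - I)/(j + 8*I)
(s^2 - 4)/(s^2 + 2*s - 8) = (s + 2)/(s + 4)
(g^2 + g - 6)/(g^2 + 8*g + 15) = (g - 2)/(g + 5)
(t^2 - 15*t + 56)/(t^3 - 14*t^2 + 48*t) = (t - 7)/(t*(t - 6))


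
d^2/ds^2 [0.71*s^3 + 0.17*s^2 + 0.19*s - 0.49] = 4.26*s + 0.34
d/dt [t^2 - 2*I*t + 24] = 2*t - 2*I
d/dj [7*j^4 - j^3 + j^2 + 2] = j*(28*j^2 - 3*j + 2)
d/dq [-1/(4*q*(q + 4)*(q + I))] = (q*(q + 4) + q*(q + I) + (q + 4)*(q + I))/(4*q^2*(q + 4)^2*(q + I)^2)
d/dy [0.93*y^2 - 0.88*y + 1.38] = 1.86*y - 0.88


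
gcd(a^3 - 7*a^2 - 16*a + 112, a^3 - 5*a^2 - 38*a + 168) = a^2 - 11*a + 28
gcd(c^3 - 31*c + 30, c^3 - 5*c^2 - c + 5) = c^2 - 6*c + 5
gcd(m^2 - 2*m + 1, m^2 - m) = m - 1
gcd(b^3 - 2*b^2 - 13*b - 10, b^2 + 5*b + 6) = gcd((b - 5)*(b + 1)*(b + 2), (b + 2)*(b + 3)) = b + 2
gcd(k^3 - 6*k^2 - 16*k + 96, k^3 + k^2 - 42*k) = k - 6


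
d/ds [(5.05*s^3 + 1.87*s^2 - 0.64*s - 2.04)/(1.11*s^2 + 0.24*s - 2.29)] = (5.6055*s^4 + 2.424*s^3 - 33.5343*s^2 - 4.0358*s + 1.9552)/(1.2321*s^4 + 0.5328*s^3 - 5.0262*s^2 - 1.0992*s + 5.2441)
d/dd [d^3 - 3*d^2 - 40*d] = 3*d^2 - 6*d - 40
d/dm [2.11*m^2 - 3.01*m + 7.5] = 4.22*m - 3.01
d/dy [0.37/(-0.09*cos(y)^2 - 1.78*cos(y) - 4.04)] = -(0.0666*cos(y) + 0.6586)*sin(y)/(0.09*cos(y)^2 + 1.78*cos(y) + 4.04)^2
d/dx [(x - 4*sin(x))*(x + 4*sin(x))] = 2*x - 16*sin(2*x)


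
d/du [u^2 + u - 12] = 2*u + 1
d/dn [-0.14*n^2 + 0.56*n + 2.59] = 0.56 - 0.28*n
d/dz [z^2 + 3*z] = 2*z + 3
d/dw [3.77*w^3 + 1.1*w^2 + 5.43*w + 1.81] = 11.31*w^2 + 2.2*w + 5.43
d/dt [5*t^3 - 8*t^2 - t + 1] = 15*t^2 - 16*t - 1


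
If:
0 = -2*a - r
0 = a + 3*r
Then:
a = 0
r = 0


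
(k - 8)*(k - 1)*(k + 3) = k^3 - 6*k^2 - 19*k + 24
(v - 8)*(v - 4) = v^2 - 12*v + 32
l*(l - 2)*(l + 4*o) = l^3 + 4*l^2*o - 2*l^2 - 8*l*o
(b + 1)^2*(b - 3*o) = b^3 - 3*b^2*o + 2*b^2 - 6*b*o + b - 3*o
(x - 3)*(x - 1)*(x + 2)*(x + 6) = x^4 + 4*x^3 - 17*x^2 - 24*x + 36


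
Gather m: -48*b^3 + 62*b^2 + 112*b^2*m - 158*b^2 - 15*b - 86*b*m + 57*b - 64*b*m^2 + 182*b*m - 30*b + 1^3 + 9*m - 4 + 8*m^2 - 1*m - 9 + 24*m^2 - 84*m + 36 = -48*b^3 - 96*b^2 + 12*b + m^2*(32 - 64*b) + m*(112*b^2 + 96*b - 76) + 24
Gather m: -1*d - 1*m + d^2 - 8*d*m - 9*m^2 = d^2 - d - 9*m^2 + m*(-8*d - 1)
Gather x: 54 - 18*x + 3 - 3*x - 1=56 - 21*x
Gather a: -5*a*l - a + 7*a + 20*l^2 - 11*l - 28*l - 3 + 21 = a*(6 - 5*l) + 20*l^2 - 39*l + 18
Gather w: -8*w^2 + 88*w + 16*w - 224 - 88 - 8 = -8*w^2 + 104*w - 320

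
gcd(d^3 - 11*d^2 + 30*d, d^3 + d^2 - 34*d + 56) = 1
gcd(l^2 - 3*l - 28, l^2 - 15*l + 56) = l - 7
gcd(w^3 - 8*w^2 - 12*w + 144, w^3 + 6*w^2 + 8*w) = w + 4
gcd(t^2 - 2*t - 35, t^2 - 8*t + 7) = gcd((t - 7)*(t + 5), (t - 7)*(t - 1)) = t - 7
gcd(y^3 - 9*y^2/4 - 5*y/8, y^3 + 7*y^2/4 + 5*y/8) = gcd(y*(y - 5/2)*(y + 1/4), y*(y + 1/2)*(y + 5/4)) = y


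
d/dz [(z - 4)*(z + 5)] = 2*z + 1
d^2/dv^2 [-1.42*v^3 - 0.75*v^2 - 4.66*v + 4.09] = -8.52*v - 1.5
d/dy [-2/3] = 0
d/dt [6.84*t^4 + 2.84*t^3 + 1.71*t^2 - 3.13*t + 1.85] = 27.36*t^3 + 8.52*t^2 + 3.42*t - 3.13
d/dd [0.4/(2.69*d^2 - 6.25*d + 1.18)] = (2.5 - 2.152*d)/(2.69*d^2 - 6.25*d + 1.18)^2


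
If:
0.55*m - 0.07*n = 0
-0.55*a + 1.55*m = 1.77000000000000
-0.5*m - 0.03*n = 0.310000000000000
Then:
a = -4.41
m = -0.42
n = -3.31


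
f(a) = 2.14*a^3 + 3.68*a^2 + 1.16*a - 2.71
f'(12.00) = 1013.96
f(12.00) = 4239.05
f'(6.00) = 276.44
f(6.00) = 598.97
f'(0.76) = 10.46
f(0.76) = 1.24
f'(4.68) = 176.22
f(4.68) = 302.68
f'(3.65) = 113.55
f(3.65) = 154.61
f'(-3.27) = 45.74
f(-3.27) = -41.98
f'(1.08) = 16.60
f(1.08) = 5.53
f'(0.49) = 6.31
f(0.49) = -1.01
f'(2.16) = 47.01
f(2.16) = 38.53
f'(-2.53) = 23.63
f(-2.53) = -16.75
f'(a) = 6.42*a^2 + 7.36*a + 1.16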